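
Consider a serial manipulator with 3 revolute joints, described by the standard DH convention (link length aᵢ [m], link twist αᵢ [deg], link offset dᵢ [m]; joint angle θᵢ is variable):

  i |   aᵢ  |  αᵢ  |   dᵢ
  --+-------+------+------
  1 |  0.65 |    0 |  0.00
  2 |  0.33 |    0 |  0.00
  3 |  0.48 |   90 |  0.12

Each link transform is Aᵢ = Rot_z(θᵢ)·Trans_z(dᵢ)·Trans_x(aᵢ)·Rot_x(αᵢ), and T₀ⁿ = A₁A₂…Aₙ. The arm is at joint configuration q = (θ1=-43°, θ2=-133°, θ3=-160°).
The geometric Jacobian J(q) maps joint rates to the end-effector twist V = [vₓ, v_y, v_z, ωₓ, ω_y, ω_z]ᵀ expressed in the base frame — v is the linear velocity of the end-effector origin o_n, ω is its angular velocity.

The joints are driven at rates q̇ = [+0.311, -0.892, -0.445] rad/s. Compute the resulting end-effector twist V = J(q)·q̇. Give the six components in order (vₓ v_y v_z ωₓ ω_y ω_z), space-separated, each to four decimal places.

o_n = [0.5847, -0.2711, 0.1200]
J₁: ẑ×o_n = [0.2711, 0.5847, -0.0000], ω = ẑ
J2: z=[0.0000, 0.0000, 1.0000] o=[0.4754, -0.4433, 0.0000] → [-0.1722, 0.1093, 0.0000, 0.0000, 0.0000, 1.0000]
J3: z=[0.0000, 0.0000, 1.0000] o=[0.1462, -0.4663, 0.0000] → [-0.1952, 0.4385, 0.0000, 0.0000, 0.0000, 1.0000]
V = J·q̇ = [0.3248, -0.1108, 0.0000, 0.0000, 0.0000, -1.0260]

0.3248 -0.1108 0.0000 0.0000 0.0000 -1.0260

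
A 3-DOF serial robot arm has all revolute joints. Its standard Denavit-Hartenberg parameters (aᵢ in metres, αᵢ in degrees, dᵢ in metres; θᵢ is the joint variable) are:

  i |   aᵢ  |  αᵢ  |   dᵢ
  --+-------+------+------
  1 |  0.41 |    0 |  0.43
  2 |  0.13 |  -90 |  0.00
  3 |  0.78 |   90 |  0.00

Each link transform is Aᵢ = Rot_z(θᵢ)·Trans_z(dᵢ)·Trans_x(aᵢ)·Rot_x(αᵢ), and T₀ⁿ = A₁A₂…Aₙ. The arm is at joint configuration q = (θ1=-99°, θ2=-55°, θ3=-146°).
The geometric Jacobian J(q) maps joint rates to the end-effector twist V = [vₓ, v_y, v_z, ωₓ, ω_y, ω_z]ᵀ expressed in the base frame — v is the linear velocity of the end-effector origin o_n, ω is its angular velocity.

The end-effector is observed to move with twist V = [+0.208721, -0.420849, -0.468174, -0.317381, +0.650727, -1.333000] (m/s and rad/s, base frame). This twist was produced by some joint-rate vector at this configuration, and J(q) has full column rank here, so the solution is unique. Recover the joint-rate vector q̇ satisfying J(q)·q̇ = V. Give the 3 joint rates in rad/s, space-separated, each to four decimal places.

o_n = [0.4002, -0.1785, 0.8662]
J₁: ẑ×o_n = [0.1785, 0.4002, -0.0000], ω = ẑ
J2: z=[0.0000, 0.0000, 1.0000] o=[-0.0641, -0.4050, 0.4300] → [-0.2265, 0.4644, 0.0000, 0.0000, 0.0000, 1.0000]
J3: z=[0.4384, -0.8988, 0.0000] o=[-0.1810, -0.4619, 0.4300] → [-0.3920, -0.1912, 0.6466, 0.4384, -0.8988, 0.0000]
q̇ = J⁺·V = [-0.9310, -0.4020, -0.7240]

-0.9310 -0.4020 -0.7240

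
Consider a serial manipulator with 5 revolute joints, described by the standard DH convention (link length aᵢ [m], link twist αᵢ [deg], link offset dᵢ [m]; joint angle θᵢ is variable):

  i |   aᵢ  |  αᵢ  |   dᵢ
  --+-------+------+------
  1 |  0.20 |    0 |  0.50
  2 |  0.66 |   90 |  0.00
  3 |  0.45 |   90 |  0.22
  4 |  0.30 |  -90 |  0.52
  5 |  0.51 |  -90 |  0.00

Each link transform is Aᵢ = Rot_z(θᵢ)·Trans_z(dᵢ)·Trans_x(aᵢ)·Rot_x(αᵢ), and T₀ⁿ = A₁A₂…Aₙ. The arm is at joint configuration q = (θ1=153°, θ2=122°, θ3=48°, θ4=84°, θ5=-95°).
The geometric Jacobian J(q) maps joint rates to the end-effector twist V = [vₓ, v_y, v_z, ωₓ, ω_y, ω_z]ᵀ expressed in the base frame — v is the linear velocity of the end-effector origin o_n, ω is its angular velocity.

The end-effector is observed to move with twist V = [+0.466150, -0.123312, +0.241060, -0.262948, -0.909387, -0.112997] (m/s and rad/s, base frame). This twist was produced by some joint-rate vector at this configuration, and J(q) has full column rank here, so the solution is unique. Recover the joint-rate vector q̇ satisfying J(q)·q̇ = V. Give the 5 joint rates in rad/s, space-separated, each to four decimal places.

o_n = [-0.4986, -1.6869, 0.1664]
J₁: ẑ×o_n = [1.6869, -0.4986, 0.0000], ω = ẑ
J2: z=[0.0000, 0.0000, 1.0000] o=[-0.1782, 0.0908, 0.5000] → [1.7777, -0.3204, 0.0000, 0.0000, 0.0000, 1.0000]
J3: z=[-0.9962, -0.0872, 0.0000] o=[-0.1207, -0.5667, 0.5000] → [0.0291, -0.3324, 1.0830, -0.9962, -0.0872, 0.0000]
J4: z=[0.0648, -0.7403, -0.6691] o=[-0.3136, -0.8858, 0.8344] → [-0.0414, 0.1671, -0.1889, 0.0648, -0.7403, -0.6691]
J5: z=[-0.1621, 0.6538, -0.7391] o=[-0.5753, -1.3177, 0.5098] → [-0.4974, -0.1123, 0.0097, -0.1621, 0.6538, -0.7391]
q̇ = J⁺·V = [0.6480, -0.4370, 0.3780, 0.8730, -0.3520]

0.6480 -0.4370 0.3780 0.8730 -0.3520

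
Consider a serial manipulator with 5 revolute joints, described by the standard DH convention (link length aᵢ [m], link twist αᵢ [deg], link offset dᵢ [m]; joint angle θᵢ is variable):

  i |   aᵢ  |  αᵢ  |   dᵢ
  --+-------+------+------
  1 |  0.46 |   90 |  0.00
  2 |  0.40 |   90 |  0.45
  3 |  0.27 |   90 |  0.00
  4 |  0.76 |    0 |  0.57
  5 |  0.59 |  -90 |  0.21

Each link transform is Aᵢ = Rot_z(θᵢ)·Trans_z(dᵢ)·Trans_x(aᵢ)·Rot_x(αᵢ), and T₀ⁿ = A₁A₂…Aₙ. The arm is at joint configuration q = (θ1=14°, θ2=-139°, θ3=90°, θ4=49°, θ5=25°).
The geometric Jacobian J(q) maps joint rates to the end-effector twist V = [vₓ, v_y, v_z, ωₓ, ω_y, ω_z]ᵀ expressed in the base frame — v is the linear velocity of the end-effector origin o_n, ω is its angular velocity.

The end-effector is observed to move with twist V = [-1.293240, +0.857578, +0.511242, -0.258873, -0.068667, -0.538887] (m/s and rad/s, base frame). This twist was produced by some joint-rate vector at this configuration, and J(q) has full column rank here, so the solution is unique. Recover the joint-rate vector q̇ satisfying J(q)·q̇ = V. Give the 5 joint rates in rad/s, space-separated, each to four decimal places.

o_n = [-0.8098, -1.6254, 0.0868]
J₁: ẑ×o_n = [1.6254, -0.8098, 0.0000], ω = ẑ
J2: z=[0.2419, -0.9703, 0.0000] o=[0.4463, 0.1113, 0.0000] → [-0.0842, -0.0210, -1.6389, 0.2419, -0.9703, 0.0000]
J3: z=[-0.6366, -0.1587, 0.7547] o=[0.2623, -0.3984, -0.2624] → [0.8706, -0.5868, 0.6109, -0.6366, -0.1587, 0.7547]
J4: z=[-0.7323, -0.1826, -0.6561] o=[0.3276, -0.6604, -0.2624] → [-0.6969, 1.0019, 0.4990, -0.7323, -0.1826, -0.6561]
J5: z=[-0.7323, -0.1826, -0.6561] o=[-0.3343, -1.3393, -0.2035] → [-0.2407, 0.5245, 0.1227, -0.7323, -0.1826, -0.6561]
q̇ = J⁺·V = [-0.6930, 0.0040, 0.2920, 0.8690, -0.7680]

-0.6930 0.0040 0.2920 0.8690 -0.7680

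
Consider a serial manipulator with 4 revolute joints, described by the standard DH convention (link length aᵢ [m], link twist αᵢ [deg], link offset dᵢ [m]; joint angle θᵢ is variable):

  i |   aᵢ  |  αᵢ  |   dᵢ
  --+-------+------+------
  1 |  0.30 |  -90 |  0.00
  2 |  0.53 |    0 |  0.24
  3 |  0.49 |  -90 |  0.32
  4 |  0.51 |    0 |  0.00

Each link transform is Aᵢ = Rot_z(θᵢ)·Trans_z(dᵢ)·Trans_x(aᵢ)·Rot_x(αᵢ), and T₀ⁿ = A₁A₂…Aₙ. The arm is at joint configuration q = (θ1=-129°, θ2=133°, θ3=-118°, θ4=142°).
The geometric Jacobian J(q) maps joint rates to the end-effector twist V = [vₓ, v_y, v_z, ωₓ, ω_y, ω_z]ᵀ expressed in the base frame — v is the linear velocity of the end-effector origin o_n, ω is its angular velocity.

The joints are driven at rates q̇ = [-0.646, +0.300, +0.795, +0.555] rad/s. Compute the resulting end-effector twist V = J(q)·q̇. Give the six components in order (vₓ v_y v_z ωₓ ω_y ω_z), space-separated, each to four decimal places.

o_n = [0.1763, -0.1732, -0.4104]
J₁: ẑ×o_n = [0.1732, 0.1763, -0.0000], ω = ẑ
J2: z=[0.7771, -0.6293, 0.0000] o=[-0.1888, -0.2331, 0.0000] → [0.2583, 0.3190, 0.2763, 0.7771, -0.6293, 0.0000]
J3: z=[0.7771, -0.6293, 0.0000] o=[0.2252, -0.1033, -0.3876] → [0.0144, 0.0177, -0.0851, 0.7771, -0.6293, 0.0000]
J4: z=[0.1629, 0.2011, -0.9659] o=[0.1760, -0.6725, -0.5144] → [0.5032, -0.0172, 0.0813, 0.1629, 0.2011, -0.9659]
V = J·q̇ = [0.2563, -0.0137, 0.0603, 0.9414, -0.5775, -1.1821]

0.2563 -0.0137 0.0603 0.9414 -0.5775 -1.1821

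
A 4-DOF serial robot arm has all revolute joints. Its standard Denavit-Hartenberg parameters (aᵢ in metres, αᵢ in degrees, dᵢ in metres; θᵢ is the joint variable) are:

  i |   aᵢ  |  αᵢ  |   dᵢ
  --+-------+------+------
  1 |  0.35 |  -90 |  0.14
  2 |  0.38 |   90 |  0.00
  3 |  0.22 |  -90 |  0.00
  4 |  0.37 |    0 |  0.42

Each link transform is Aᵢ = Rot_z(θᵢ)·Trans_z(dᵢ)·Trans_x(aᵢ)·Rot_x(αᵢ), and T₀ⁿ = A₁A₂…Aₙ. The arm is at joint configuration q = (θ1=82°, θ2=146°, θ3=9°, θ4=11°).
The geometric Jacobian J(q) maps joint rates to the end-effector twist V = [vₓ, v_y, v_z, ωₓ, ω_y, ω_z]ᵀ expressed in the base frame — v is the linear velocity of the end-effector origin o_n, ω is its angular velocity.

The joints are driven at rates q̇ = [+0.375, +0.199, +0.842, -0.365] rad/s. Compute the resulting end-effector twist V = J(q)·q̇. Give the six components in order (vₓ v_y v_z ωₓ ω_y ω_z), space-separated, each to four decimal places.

o_n = [-0.5606, -0.3530, -0.2993]
J₁: ẑ×o_n = [0.3530, -0.5606, 0.0000], ω = ẑ
J2: z=[-0.9903, 0.1392, 0.0000] o=[0.0487, 0.3466, 0.1400] → [-0.0611, -0.4351, 0.7776, -0.9903, 0.1392, 0.0000]
J3: z=[0.0778, 0.5538, -0.8290] o=[0.0049, 0.0346, -0.0725] → [-0.4470, 0.4865, 0.2830, 0.0778, 0.5538, -0.8290]
J4: z=[-0.9600, 0.2659, 0.0875] o=[-0.0543, -0.1390, -0.1940] → [-0.0093, -0.1454, 0.3401, -0.9600, 0.2659, 0.0875]
V = J·q̇ = [-0.2527, 0.1659, 0.2689, 0.2189, 0.3969, -0.3550]

-0.2527 0.1659 0.2689 0.2189 0.3969 -0.3550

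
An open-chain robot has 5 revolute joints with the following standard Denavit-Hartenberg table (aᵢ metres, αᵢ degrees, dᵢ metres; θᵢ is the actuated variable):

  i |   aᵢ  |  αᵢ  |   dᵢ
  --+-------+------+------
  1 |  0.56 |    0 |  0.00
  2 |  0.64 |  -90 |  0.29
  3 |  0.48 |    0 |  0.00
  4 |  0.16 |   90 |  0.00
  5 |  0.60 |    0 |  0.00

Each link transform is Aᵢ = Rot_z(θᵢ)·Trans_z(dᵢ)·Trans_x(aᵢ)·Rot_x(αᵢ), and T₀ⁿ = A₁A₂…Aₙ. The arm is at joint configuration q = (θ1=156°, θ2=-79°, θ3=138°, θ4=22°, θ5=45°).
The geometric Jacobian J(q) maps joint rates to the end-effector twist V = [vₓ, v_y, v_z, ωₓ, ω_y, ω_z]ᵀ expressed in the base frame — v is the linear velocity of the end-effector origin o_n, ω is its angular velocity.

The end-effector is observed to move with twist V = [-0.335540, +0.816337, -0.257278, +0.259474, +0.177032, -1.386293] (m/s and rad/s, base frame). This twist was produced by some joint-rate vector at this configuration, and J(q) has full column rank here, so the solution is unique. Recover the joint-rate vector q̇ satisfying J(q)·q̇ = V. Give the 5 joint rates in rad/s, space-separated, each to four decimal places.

o_n = [-0.9848, 0.0643, -0.2310]
J₁: ẑ×o_n = [-0.0643, -0.9848, 0.0000], ω = ẑ
J2: z=[0.0000, 0.0000, 1.0000] o=[-0.5116, 0.2278, 0.0000] → [0.1635, -0.4732, 0.0000, 0.0000, 0.0000, 1.0000]
J3: z=[-0.9744, 0.2250, 0.0000] o=[-0.3676, 0.8514, 0.2900] → [-0.1172, -0.5077, 0.9057, -0.9744, 0.2250, 0.0000]
J4: z=[-0.9744, 0.2250, 0.0000] o=[-0.4479, 0.5038, -0.0312] → [-0.0450, -0.1947, 0.5490, -0.9744, 0.2250, 0.0000]
J5: z=[0.0769, 0.3333, -0.9397] o=[-0.4817, 0.3573, -0.0859] → [-0.3237, 0.4839, 0.1451, 0.0769, 0.3333, -0.9397]
q̇ = J⁺·V = [0.2280, -0.9800, -0.6680, 0.4550, 0.6750]

0.2280 -0.9800 -0.6680 0.4550 0.6750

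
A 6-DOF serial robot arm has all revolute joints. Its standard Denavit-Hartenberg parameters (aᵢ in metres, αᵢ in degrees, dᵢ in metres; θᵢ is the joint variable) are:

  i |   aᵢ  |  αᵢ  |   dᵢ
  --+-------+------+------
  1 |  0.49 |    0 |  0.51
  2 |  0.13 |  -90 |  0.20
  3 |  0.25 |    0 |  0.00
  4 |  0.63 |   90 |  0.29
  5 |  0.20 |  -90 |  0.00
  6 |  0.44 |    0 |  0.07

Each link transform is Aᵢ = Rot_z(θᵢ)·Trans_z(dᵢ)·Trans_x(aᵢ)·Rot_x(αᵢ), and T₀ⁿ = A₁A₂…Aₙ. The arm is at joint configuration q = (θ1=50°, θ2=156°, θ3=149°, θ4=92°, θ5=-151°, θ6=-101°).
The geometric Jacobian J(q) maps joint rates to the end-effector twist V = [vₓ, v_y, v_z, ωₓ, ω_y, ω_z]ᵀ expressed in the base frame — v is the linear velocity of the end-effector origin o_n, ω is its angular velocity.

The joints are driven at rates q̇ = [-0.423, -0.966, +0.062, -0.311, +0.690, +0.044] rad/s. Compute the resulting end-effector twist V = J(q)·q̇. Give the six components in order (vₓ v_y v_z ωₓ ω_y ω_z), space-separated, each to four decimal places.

o_n = [1.0510, 0.5424, 0.8638]
J₁: ẑ×o_n = [-0.5424, 1.0510, 0.0000], ω = ẑ
J2: z=[0.0000, 0.0000, 1.0000] o=[0.3150, 0.3754, 0.5100] → [-0.1670, 0.7360, 0.0000, 0.0000, 0.0000, 1.0000]
J3: z=[0.4384, -0.8988, 0.0000] o=[0.1981, 0.3184, 0.7100] → [-0.1382, -0.0674, 0.8647, 0.4384, -0.8988, 0.0000]
J4: z=[0.4384, -0.8988, 0.0000] o=[0.3907, 0.4123, 0.5812] → [-0.2539, -0.1239, 0.6504, 0.4384, -0.8988, 0.0000]
J5: z=[0.7861, 0.3834, -0.4848] o=[0.7924, 0.2856, 1.1323] → [0.0216, 0.0857, 0.1028, 0.7861, 0.3834, -0.4848]
J6: z=[-0.1722, 0.8891, 0.4240] o=[0.6736, 0.3355, 0.9793] → [-0.1904, 0.1401, -0.3711, -0.1722, 0.8891, 0.4240]
V = J·q̇ = [0.4677, -1.0559, -0.0941, 0.4257, 0.5275, -1.7049]

0.4677 -1.0559 -0.0941 0.4257 0.5275 -1.7049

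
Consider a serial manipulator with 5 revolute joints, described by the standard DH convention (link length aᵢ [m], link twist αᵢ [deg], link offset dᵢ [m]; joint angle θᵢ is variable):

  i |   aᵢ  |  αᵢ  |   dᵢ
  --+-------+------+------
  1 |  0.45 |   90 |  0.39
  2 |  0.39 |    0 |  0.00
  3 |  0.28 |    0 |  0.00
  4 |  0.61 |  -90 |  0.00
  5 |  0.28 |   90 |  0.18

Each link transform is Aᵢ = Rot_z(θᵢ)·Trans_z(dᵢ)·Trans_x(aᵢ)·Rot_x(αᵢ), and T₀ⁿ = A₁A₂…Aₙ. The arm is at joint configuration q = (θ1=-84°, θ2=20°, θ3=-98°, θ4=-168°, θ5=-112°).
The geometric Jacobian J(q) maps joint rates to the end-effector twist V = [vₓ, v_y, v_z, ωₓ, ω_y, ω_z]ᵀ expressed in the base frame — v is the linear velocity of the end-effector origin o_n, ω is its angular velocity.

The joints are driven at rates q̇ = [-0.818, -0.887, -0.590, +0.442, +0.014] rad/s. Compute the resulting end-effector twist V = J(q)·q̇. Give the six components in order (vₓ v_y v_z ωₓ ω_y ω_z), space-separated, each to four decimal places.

-0.4224 0.0544 -0.0249 1.0280 0.1209 -0.8237

o_n = [-0.2054, -0.5292, 0.6377]
J₁: ẑ×o_n = [0.5292, -0.2054, 0.0000], ω = ẑ
J2: z=[-0.9945, -0.1045, 0.0000] o=[0.0470, -0.4475, 0.3900] → [-0.0259, 0.2464, 0.0548, -0.9945, -0.1045, 0.0000]
J3: z=[-0.9945, -0.1045, 0.0000] o=[0.0853, -0.8120, 0.5234] → [-0.0120, 0.1137, -0.3117, -0.9945, -0.1045, 0.0000]
J4: z=[-0.9945, -0.1045, 0.0000] o=[0.0914, -0.8699, 0.2495] → [-0.0406, 0.3861, -0.3699, -0.9945, -0.1045, 0.0000]
J5: z=[-0.0955, 0.9085, -0.4067] o=[0.0655, -0.6232, 0.8068] → [-0.1154, 0.0941, 0.2372, -0.0955, 0.9085, -0.4067]
V = J·q̇ = [-0.4224, 0.0544, -0.0249, 1.0280, 0.1209, -0.8237]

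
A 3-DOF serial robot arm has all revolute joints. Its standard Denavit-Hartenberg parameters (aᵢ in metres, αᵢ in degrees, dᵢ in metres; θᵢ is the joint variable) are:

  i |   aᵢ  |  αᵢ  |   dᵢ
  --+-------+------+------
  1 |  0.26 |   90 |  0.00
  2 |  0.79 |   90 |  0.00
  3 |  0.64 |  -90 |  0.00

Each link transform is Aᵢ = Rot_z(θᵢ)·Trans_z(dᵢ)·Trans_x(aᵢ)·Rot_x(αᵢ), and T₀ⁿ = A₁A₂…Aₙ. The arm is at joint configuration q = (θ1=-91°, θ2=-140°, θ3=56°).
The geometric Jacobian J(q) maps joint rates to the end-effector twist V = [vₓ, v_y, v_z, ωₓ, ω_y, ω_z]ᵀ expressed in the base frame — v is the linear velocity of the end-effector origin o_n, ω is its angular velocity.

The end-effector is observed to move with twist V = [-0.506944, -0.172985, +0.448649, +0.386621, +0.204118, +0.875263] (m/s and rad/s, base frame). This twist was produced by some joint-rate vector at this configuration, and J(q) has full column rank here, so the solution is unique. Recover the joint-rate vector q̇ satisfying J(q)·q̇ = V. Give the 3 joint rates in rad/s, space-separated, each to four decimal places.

o_n = [-0.5197, 0.6285, -0.7378]
J₁: ẑ×o_n = [-0.6285, -0.5197, 0.0000], ω = ẑ
J2: z=[-0.9998, 0.0175, 0.0000] o=[-0.0045, -0.2600, 0.0000] → [-0.0129, -0.7377, -0.8793, -0.9998, 0.0175, 0.0000]
J3: z=[0.0112, 0.6427, 0.7660] o=[0.0060, 0.3451, -0.5078] → [-0.3649, -0.4001, 0.3411, 0.0112, 0.6427, 0.7660]
q̇ = J⁺·V = [0.6240, -0.3830, 0.3280]

0.6240 -0.3830 0.3280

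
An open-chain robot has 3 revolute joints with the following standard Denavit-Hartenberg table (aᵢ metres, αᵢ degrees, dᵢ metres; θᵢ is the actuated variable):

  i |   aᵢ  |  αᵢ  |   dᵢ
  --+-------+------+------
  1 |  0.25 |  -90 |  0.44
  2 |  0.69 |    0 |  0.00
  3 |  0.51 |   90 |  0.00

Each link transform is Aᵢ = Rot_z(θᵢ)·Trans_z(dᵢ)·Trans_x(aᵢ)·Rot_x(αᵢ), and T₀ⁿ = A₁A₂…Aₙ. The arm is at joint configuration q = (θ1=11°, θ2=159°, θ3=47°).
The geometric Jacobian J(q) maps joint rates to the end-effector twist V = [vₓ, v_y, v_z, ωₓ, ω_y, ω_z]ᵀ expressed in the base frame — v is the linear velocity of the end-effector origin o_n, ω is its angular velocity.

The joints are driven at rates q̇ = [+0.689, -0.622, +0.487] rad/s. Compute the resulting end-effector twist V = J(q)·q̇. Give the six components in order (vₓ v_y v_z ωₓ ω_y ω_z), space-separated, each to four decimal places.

0.2334 -0.5530 -0.4626 0.0258 -0.1325 0.6890

o_n = [-0.8369, -0.1627, 0.4163]
J₁: ẑ×o_n = [0.1627, -0.8369, 0.0000], ω = ẑ
J2: z=[-0.1908, 0.9816, 0.0000] o=[0.2454, 0.0477, 0.4400] → [-0.0233, -0.0045, 1.1026, -0.1908, 0.9816, 0.0000]
J3: z=[-0.1908, 0.9816, 0.0000] o=[-0.3869, -0.0752, 0.1927] → [0.2195, 0.0427, 0.4584, -0.1908, 0.9816, 0.0000]
V = J·q̇ = [0.2334, -0.5530, -0.4626, 0.0258, -0.1325, 0.6890]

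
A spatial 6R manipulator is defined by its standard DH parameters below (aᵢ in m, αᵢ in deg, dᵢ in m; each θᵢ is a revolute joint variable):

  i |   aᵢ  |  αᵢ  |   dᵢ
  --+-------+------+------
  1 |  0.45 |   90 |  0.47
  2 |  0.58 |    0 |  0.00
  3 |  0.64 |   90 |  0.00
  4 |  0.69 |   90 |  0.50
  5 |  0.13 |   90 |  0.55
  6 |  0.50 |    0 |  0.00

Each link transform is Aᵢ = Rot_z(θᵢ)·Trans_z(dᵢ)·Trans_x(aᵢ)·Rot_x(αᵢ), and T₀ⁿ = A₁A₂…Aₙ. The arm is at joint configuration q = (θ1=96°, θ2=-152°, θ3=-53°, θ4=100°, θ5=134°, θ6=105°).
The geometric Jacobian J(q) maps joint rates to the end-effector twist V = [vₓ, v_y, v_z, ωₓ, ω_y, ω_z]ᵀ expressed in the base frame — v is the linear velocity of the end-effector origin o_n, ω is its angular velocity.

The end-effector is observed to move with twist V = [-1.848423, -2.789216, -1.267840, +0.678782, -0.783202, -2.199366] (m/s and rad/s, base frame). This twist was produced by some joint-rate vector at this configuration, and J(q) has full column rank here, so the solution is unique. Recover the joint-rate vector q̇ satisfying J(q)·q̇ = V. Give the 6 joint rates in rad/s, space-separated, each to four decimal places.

-0.7550 0.9830 0.2920 -0.9930 0.0390 -0.9720

o_n = [0.9838, -1.1475, 1.3010]
J₁: ẑ×o_n = [1.1475, 0.9838, -0.0000], ω = ẑ
J2: z=[0.9945, 0.1045, 0.0000] o=[-0.0470, 0.4475, 0.4700] → [0.0869, -0.8265, -1.6941, 0.9945, 0.1045, 0.0000]
J3: z=[0.9945, 0.1045, 0.0000] o=[0.0065, -0.0618, 0.1977] → [0.1153, -1.0973, -1.1820, 0.9945, 0.1045, 0.0000]
J4: z=[-0.0442, 0.4203, 0.9063] o=[0.0671, -0.6386, 0.4682] → [0.8113, 0.8676, -0.3628, -0.0442, 0.4203, 0.9063]
J5: z=[0.2660, -0.8695, 0.4162] o=[0.7095, -0.2495, 0.8707] → [-0.0004, -0.0003, -0.0003, 0.2660, -0.8695, 0.4162]
J6: z=[0.6620, 0.4786, 0.5768] o=[0.7647, -0.7118, 1.1910] → [0.3040, 0.0535, -0.3933, 0.6620, 0.4786, 0.5768]
q̇ = J⁺·V = [-0.7550, 0.9830, 0.2920, -0.9930, 0.0390, -0.9720]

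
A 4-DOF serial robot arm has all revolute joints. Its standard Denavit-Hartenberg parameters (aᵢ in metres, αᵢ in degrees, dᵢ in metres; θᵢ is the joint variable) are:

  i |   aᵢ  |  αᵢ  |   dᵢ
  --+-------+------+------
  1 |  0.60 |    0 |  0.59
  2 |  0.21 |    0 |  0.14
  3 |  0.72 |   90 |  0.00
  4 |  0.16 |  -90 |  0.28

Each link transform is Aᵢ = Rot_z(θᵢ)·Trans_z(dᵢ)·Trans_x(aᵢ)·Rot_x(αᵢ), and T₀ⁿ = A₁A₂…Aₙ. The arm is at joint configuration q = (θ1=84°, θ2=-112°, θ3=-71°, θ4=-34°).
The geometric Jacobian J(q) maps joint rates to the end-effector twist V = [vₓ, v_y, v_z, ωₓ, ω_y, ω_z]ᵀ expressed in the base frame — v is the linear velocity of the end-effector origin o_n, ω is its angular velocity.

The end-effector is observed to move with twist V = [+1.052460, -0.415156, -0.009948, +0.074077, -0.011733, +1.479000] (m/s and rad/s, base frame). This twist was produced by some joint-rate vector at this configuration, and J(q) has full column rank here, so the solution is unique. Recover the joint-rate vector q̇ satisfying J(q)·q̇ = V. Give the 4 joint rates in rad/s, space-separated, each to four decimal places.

0.3610 0.5120 0.6060 -0.0750

o_n = [-0.1618, -0.3002, 0.6405]
J₁: ẑ×o_n = [0.3002, -0.1618, 0.0000], ω = ẑ
J2: z=[0.0000, 0.0000, 1.0000] o=[0.0627, 0.5967, 0.5900] → [0.8969, -0.2245, 0.0000, 0.0000, 0.0000, 1.0000]
J3: z=[0.0000, 0.0000, 1.0000] o=[0.2481, 0.4981, 0.7300] → [0.7983, -0.4099, 0.0000, 0.0000, 0.0000, 1.0000]
J4: z=[-0.9877, 0.1564, 0.0000] o=[0.1355, -0.2130, 0.7300] → [-0.0140, -0.0884, 0.1326, -0.9877, 0.1564, 0.0000]
q̇ = J⁺·V = [0.3610, 0.5120, 0.6060, -0.0750]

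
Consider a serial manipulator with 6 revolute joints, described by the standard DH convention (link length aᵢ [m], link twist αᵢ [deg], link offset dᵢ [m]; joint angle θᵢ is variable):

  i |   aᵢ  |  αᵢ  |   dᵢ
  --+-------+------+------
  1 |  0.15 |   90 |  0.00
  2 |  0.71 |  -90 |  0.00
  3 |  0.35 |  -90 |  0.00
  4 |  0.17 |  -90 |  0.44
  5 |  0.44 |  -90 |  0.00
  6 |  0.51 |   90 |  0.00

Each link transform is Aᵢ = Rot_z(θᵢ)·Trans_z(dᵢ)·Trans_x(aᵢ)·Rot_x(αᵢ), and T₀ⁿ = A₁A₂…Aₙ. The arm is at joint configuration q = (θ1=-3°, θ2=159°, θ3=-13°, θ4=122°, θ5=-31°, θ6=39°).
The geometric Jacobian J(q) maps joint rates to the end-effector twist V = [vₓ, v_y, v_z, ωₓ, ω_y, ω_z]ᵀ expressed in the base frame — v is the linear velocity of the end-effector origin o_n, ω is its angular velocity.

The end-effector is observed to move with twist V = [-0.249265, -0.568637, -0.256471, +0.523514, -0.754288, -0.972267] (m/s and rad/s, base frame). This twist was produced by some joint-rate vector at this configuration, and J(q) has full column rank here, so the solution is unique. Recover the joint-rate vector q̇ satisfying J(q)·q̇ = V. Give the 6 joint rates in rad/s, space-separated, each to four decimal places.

o_n = [-0.4604, 0.8394, 1.2387]
J₁: ẑ×o_n = [-0.8394, -0.4604, 0.0000], ω = ẑ
J2: z=[-0.0523, -0.9986, 0.0000] o=[0.1498, -0.0079, 0.0000] → [-1.2370, 0.0648, -0.6537, -0.0523, -0.9986, 0.0000]
J3: z=[-0.3579, 0.0188, -0.9336] o=[-0.5121, 0.0268, 0.2544] → [0.7771, 0.3039, -0.2918, -0.3579, 0.0188, -0.9336]
J4: z=[-0.1587, 0.9840, 0.0806] o=[-0.8342, -0.0351, 0.3767] → [0.7778, 0.1670, -0.5067, -0.1587, 0.9840, 0.0806]
J5: z=[0.5907, 0.1601, -0.7908] o=[-0.7696, 0.4111, 0.5153] → [0.4546, -0.6719, 0.2035, 0.5907, 0.1601, -0.7908]
J6: z=[0.5435, -0.8033, 0.2434] o=[-0.5071, 0.6635, 0.7623] → [-0.4255, -0.2475, 0.1332, 0.5435, -0.8033, 0.2434]
q̇ = J⁺·V = [0.0890, 0.6010, 0.4330, -0.0750, 0.9130, 0.2920]

0.0890 0.6010 0.4330 -0.0750 0.9130 0.2920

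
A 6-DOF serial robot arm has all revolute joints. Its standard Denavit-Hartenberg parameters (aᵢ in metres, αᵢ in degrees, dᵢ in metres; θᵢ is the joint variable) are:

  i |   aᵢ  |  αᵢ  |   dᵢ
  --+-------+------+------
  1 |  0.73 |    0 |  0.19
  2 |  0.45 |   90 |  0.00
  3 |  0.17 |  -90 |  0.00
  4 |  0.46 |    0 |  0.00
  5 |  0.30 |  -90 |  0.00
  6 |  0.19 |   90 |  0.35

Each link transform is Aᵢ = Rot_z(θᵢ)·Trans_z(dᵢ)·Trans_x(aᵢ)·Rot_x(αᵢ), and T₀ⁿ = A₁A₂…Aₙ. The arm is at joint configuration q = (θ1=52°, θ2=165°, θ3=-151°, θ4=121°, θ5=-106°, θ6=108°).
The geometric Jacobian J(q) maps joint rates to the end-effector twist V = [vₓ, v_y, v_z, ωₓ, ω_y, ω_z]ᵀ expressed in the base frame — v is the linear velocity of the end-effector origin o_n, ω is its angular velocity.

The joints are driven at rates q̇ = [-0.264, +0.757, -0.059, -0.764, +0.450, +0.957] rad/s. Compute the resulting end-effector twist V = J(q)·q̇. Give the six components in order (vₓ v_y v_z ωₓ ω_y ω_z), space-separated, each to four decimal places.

o_n = [0.6911, -0.2378, 0.3114]
J₁: ẑ×o_n = [0.2378, 0.6911, -0.0000], ω = ẑ
J2: z=[0.0000, 0.0000, 1.0000] o=[0.4494, 0.5752, 0.1900] → [0.8131, 0.2417, -0.0000, 0.0000, 0.0000, 1.0000]
J3: z=[-0.6018, 0.7986, 0.0000] o=[0.0900, 0.3044, 0.1900] → [0.0970, 0.0731, -0.1537, -0.6018, 0.7986, 0.0000]
J4: z=[-0.3872, -0.2918, -0.8746] o=[0.2088, 0.3939, 0.1076] → [-0.6120, -0.3429, 0.3853, -0.3872, -0.2918, -0.8746]
J5: z=[-0.3872, -0.2918, -0.8746] o=[0.2806, -0.0457, 0.2224] → [-0.1940, -0.3246, 0.1942, -0.3872, -0.2918, -0.8746]
J6: z=[0.4005, -0.9077, 0.1255] o=[0.5297, 0.0448, 0.0820] → [-0.1728, -0.0717, 0.0333, 0.4005, -0.9077, 0.1255]
V = J·q̇ = [0.7619, 0.0436, -0.1661, 0.5404, -0.8241, 0.8877]

0.7619 0.0436 -0.1661 0.5404 -0.8241 0.8877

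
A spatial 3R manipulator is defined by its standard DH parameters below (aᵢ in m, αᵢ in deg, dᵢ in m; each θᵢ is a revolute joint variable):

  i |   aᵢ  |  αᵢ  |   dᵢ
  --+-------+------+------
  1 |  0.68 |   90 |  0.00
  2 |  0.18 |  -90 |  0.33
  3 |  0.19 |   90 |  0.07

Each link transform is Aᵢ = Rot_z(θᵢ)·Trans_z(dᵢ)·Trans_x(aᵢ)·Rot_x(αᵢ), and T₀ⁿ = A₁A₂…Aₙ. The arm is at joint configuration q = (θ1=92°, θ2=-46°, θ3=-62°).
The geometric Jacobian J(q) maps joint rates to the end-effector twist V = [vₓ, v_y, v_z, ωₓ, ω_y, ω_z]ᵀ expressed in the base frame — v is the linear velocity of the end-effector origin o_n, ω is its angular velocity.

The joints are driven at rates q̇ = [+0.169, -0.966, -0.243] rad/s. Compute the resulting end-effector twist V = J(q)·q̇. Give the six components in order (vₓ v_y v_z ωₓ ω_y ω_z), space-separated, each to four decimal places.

o_n = [0.4654, 0.9342, -0.1450]
J₁: ẑ×o_n = [-0.9342, 0.4654, 0.0000], ω = ẑ
J2: z=[0.9994, 0.0349, 0.0000] o=[-0.0237, 0.6796, 0.0000] → [-0.0051, 0.1449, 0.2374, 0.9994, 0.0349, 0.0000]
J3: z=[-0.0251, 0.7189, 0.6947] o=[0.3017, 0.8161, -0.1295] → [-0.0932, 0.1134, -0.1207, -0.0251, 0.7189, 0.6947]
V = J·q̇ = [-0.1303, -0.0889, -0.2000, -0.9593, -0.2084, 0.0002]

-0.1303 -0.0889 -0.2000 -0.9593 -0.2084 0.0002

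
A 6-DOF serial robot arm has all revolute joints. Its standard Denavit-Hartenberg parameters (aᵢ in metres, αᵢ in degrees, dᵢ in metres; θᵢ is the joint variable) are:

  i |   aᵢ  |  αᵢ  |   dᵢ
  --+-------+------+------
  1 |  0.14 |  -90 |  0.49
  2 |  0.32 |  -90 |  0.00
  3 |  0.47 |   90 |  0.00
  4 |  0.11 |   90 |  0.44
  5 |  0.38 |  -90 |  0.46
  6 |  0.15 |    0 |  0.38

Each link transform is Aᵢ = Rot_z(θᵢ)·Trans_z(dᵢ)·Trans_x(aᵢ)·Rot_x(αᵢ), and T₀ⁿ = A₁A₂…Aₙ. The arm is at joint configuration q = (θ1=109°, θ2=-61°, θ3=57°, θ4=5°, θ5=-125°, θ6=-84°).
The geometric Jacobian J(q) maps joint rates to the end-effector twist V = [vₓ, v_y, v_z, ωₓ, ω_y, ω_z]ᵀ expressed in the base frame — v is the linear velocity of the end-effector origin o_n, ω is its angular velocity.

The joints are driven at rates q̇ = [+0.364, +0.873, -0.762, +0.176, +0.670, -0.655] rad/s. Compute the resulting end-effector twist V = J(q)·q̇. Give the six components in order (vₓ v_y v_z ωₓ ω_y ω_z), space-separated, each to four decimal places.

o_n = [0.6447, 0.1447, 1.3224]
J₁: ẑ×o_n = [-0.1447, 0.6447, 0.0000], ω = ẑ
J2: z=[-0.9455, -0.3256, 0.0000] o=[-0.0456, 0.1324, 0.4900] → [-0.2710, 0.7870, 0.2131, -0.9455, -0.3256, 0.0000]
J3: z=[-0.2847, 0.8270, -0.4848] o=[-0.0961, 0.2791, 0.7699] → [0.3918, -0.2018, -0.5743, -0.2847, 0.8270, -0.4848]
J4: z=[-0.6473, 0.2071, 0.7335] o=[0.2362, 0.5247, 0.9938] → [0.3468, 0.5124, 0.1614, -0.6473, 0.2071, 0.7335]
J5: z=[0.3453, -0.7783, 0.5245] o=[0.0261, 0.6811, 1.3641] → [0.3138, 0.3388, 0.2962, 0.3453, -0.7783, 0.5245]
J6: z=[0.9279, 0.3668, -0.0666] o=[0.2384, 0.1294, 1.2828] → [0.0155, -0.0638, -0.1348, 0.9279, 0.3668, -0.0666]
V = J·q̇ = [-0.3267, 1.4345, 0.9388, -1.0988, -1.6396, 1.2576]

-0.3267 1.4345 0.9388 -1.0988 -1.6396 1.2576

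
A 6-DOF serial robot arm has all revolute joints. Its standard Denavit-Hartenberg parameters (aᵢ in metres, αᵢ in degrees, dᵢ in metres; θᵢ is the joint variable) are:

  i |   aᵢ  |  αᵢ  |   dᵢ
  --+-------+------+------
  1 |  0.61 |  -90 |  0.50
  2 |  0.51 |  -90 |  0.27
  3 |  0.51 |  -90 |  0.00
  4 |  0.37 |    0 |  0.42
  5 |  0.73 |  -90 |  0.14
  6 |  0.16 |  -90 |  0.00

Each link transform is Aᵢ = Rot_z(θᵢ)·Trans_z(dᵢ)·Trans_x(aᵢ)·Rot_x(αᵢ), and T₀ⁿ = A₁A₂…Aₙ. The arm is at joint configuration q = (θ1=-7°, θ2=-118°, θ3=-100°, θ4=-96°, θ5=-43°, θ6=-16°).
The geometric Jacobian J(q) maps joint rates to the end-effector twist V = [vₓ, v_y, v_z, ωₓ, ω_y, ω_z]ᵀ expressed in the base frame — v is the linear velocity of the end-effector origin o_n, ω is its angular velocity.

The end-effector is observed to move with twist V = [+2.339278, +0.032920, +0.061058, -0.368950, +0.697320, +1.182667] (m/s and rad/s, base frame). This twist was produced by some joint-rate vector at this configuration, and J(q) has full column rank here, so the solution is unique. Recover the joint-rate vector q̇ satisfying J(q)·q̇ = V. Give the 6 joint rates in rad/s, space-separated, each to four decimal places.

-0.3660 0.8730 0.9000 0.8470 0.6690 -0.7570

o_n = [0.9276, 0.0697, 1.9506]
J₁: ẑ×o_n = [-0.0697, 0.9276, 0.0000], ω = ẑ
J2: z=[0.1219, 0.9925, 0.0000] o=[0.6055, -0.0743, 0.5000] → [1.4397, -0.1768, -0.3022, 0.1219, 0.9925, 0.0000]
J3: z=[0.8764, -0.1076, 0.4695] o=[0.4007, 0.2228, 0.9503] → [-0.0357, -0.6292, -0.0775, 0.8764, -0.1076, 0.4695]
J4: z=[-0.4377, 0.2287, 0.8695] o=[0.5032, 0.7163, 0.8721] → [0.8089, 0.8411, 0.1860, -0.4377, 0.2287, 0.8695]
J5: z=[-0.4377, 0.2287, 0.8695] o=[0.6340, 0.7353, 1.4160] → [0.7011, 0.4892, 0.2242, -0.4377, 0.2287, 0.8695]
J6: z=[0.7932, 0.5535, 0.2537] o=[0.8818, 0.1827, 1.8470] → [0.0860, -0.0705, -0.1150, 0.7932, 0.5535, 0.2537]
q̇ = J⁺·V = [-0.3660, 0.8730, 0.9000, 0.8470, 0.6690, -0.7570]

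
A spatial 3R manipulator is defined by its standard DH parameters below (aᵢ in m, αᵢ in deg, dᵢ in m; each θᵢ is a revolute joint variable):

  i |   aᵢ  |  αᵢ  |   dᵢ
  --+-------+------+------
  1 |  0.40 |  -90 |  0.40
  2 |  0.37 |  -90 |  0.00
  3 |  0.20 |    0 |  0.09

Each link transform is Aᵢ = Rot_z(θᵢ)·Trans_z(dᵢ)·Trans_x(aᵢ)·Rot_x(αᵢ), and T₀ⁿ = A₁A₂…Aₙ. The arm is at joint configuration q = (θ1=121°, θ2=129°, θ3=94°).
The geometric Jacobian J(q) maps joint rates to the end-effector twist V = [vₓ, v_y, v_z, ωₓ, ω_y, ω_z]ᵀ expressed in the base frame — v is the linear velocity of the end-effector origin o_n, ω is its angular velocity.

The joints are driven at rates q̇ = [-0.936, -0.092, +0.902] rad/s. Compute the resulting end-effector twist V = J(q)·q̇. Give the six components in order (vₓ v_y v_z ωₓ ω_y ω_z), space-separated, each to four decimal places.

o_n = [0.1164, 0.1936, 0.1799]
J₁: ẑ×o_n = [-0.1936, 0.1164, 0.0000], ω = ẑ
J2: z=[-0.8572, -0.5150, 0.0000] o=[-0.2060, 0.3429, 0.4000] → [0.1133, -0.1886, 0.2940, -0.8572, -0.5150, 0.0000]
J3: z=[0.4003, -0.6661, 0.6293] o=[-0.0861, 0.1433, 0.1125] → [-0.0766, 0.1004, 0.1551, 0.4003, -0.6661, 0.6293]
V = J·q̇ = [0.1017, -0.0010, 0.1128, 0.4399, -0.5535, -0.3684]

0.1017 -0.0010 0.1128 0.4399 -0.5535 -0.3684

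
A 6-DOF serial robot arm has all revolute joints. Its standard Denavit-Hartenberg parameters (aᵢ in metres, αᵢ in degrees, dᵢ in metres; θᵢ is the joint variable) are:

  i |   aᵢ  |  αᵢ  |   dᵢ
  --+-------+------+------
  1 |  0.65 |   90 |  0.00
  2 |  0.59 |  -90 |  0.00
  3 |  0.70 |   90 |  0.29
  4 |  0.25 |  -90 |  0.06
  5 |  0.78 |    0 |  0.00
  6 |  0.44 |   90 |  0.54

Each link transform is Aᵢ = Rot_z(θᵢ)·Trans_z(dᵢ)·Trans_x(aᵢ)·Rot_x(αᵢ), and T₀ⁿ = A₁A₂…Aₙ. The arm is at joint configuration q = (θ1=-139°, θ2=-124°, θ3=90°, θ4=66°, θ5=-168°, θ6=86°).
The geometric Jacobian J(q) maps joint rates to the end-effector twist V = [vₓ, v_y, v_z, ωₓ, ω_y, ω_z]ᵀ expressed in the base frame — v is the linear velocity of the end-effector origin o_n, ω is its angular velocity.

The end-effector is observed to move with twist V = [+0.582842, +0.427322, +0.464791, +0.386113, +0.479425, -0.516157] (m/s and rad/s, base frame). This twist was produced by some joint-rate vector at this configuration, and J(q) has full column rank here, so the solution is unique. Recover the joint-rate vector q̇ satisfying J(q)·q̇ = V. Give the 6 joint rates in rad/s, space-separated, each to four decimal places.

o_n = [-0.0095, -0.0387, -1.0888]
J₁: ẑ×o_n = [0.0387, -0.0095, 0.0000], ω = ẑ
J2: z=[-0.6561, 0.7547, 0.0000] o=[-0.4906, -0.4264, 0.0000] → [-0.8217, -0.7143, -0.6174, -0.6561, 0.7547, 0.0000]
J3: z=[-0.6257, -0.5439, -0.5592] o=[-0.2416, -0.2100, -0.4891] → [0.4219, -0.5049, 0.0190, -0.6257, -0.5439, -0.5592]
J4: z=[0.4220, 0.3669, -0.8290] o=[0.0362, -0.8960, -0.6513] → [0.5503, 0.2226, 0.3786, 0.4220, 0.3669, -0.8290]
J5: z=[-0.8538, 0.4682, -0.2274] o=[-0.0146, -1.0750, -0.8288] → [0.1139, -0.2232, -0.8872, -0.8538, 0.4682, -0.2274]
J6: z=[-0.8538, 0.4682, -0.2274] o=[0.2863, -0.4022, -0.5734] → [-0.1586, -0.3727, -0.1718, -0.8538, 0.4682, -0.2274]
q̇ = J⁺·V = [0.1740, -0.3510, -0.3210, 0.9110, 0.0060, 0.4970]

0.1740 -0.3510 -0.3210 0.9110 0.0060 0.4970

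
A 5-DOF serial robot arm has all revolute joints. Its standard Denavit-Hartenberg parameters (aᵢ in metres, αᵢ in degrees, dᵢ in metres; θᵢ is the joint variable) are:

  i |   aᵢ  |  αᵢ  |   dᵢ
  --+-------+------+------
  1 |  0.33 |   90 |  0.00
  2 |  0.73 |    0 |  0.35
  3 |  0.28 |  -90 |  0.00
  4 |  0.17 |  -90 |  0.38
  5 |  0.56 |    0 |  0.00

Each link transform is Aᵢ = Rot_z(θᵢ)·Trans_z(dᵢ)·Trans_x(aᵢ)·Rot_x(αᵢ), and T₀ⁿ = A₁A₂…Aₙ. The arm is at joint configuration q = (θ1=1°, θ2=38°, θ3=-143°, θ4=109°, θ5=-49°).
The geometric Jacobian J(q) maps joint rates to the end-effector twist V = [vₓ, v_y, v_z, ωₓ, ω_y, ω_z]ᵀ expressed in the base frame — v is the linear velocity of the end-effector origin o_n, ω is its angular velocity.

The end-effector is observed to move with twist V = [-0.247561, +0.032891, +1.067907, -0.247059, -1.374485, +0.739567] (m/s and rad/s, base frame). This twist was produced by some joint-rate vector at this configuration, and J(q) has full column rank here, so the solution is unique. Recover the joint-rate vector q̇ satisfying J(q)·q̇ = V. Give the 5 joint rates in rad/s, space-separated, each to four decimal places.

o_n = [1.6503, 0.1869, 0.1402]
J₁: ẑ×o_n = [-0.1869, 1.6503, 0.0000], ω = ẑ
J2: z=[0.0175, -0.9998, 0.0000] o=[0.3299, 0.0058, 0.0000] → [-0.1402, -0.0024, 1.3233, 0.0175, -0.9998, 0.0000]
J3: z=[0.0175, -0.9998, 0.0000] o=[0.9112, -0.3341, 0.4494] → [0.3092, 0.0054, 0.7481, 0.0175, -0.9998, 0.0000]
J4: z=[0.9658, 0.0169, -0.2588] o=[0.8388, -0.3354, 0.1790] → [0.1345, -0.1726, 0.4908, 0.9658, 0.0169, -0.2588]
J5: z=[0.2504, -0.3212, 0.9133] o=[1.2173, -0.1680, 0.1341] → [-0.3262, 0.3940, 0.2280, 0.2504, -0.3212, 0.9133]
q̇ = J⁺·V = [-0.2620, 0.5450, 0.5160, -0.5210, 0.9490]

-0.2620 0.5450 0.5160 -0.5210 0.9490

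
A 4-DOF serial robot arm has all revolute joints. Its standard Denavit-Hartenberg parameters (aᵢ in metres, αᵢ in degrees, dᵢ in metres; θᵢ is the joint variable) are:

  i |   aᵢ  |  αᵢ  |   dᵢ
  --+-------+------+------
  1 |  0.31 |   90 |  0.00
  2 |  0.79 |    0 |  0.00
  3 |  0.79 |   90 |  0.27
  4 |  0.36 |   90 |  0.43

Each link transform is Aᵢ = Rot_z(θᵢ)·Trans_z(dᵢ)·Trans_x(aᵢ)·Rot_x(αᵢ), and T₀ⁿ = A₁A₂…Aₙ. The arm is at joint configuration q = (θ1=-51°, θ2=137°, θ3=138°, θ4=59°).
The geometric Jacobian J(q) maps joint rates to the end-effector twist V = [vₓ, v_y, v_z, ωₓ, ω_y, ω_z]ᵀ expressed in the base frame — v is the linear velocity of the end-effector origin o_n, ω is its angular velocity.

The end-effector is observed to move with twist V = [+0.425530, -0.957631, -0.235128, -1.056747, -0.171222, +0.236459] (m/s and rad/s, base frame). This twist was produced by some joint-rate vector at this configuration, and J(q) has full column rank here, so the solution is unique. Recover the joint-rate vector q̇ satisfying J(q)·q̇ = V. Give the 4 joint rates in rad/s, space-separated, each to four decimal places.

o_n = [-0.8342, 0.1108, -0.4704]
J₁: ẑ×o_n = [-0.1108, -0.8342, 0.0000], ω = ẑ
J2: z=[-0.7771, -0.6293, 0.0000] o=[0.1951, -0.2409, 0.0000] → [0.2960, -0.3656, -0.9211, -0.7771, -0.6293, 0.0000]
J3: z=[-0.7771, -0.6293, 0.0000] o=[-0.1685, 0.2081, 0.5388] → [0.6351, -0.7843, -0.3434, -0.7771, -0.6293, 0.0000]
J4: z=[-0.6269, 0.7742, -0.0872] o=[-0.3350, -0.0153, -0.2482] → [-0.1610, -0.0958, 0.3074, -0.6269, 0.7742, -0.0872]
q̇ = J⁺·V = [0.2830, 0.1390, 0.7900, 0.5340]

0.2830 0.1390 0.7900 0.5340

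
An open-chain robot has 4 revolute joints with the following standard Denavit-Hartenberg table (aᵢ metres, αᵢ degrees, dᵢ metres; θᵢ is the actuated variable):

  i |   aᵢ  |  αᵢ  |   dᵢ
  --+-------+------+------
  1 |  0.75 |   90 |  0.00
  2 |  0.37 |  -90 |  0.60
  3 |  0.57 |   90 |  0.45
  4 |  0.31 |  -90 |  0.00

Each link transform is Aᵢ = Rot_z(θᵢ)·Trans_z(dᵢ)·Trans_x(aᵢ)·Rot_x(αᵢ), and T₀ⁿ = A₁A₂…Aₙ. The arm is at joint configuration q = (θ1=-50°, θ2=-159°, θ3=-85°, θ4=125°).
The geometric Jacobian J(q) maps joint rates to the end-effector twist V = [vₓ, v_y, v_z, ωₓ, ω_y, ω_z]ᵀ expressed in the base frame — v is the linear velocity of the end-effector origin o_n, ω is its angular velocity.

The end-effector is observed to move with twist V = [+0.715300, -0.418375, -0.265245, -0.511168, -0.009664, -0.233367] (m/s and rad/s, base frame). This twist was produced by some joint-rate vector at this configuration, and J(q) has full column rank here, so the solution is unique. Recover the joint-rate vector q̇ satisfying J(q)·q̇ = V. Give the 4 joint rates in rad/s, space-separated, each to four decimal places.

0.6590 0.4520 0.7180 -0.6220

o_n = [-0.3572, -1.1155, -0.8020]
J₁: ẑ×o_n = [1.1155, -0.3572, 0.0000], ω = ẑ
J2: z=[-0.7660, -0.6428, 0.0000] o=[0.4821, -0.5745, 0.0000] → [0.5155, -0.6144, -0.1251, -0.7660, -0.6428, 0.0000]
J3: z=[0.2304, -0.2745, -0.9336] o=[-0.1996, -0.6956, -0.1326] → [-0.2083, 0.3014, -0.1400, 0.2304, -0.2745, -0.9336]
J4: z=[0.5310, -0.7685, 0.3570] o=[-0.5607, -1.1486, -0.5705] → [0.1661, 0.1956, 0.1739, 0.5310, -0.7685, 0.3570]
q̇ = J⁺·V = [0.6590, 0.4520, 0.7180, -0.6220]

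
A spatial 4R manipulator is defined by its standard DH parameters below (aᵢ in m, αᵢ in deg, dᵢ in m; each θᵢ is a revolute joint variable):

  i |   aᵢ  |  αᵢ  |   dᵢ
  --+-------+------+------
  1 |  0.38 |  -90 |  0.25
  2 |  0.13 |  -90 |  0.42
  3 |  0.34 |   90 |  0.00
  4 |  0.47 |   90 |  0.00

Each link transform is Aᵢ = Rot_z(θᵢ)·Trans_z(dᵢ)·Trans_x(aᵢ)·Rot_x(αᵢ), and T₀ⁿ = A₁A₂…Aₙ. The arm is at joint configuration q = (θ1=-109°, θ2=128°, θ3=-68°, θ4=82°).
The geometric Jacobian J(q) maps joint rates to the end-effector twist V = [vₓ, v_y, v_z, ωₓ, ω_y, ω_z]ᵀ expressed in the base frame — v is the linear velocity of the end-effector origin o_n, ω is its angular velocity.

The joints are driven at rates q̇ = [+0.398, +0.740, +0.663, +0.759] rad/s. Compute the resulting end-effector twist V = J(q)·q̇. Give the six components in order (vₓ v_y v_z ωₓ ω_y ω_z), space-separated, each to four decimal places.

-0.3414 0.5196 0.3383 0.9976 -0.2492 1.3607

o_n = [0.8047, -0.1076, 0.3144]
J₁: ẑ×o_n = [0.1076, 0.8047, -0.0000], ω = ẑ
J2: z=[0.9455, -0.3256, 0.0000] o=[-0.1237, -0.3593, 0.2500] → [-0.0210, -0.0609, 0.5403, 0.9455, -0.3256, 0.0000]
J3: z=[0.2566, 0.7451, 0.6157] o=[0.2995, -0.4204, 0.1476] → [-0.0683, 0.2683, -0.2962, 0.2566, 0.7451, 0.6157]
J4: z=[0.1684, -0.6617, 0.7306] o=[0.6231, -0.4489, 0.0472] → [-0.4262, 0.0877, 0.1777, 0.1684, -0.6617, 0.7306]
V = J·q̇ = [-0.3414, 0.5196, 0.3383, 0.9976, -0.2492, 1.3607]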